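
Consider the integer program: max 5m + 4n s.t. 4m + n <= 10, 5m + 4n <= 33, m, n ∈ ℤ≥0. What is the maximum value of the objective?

32

(m,n)=(0,8): 4·0+1·8=8≤10, 5·0+4·8=32≤33, objective 32.
(m,n)=(0,7): 4·0+1·7=7≤10, 5·0+4·7=28≤33, objective 28.
Maximum is 32 at (m,n)=(0,8).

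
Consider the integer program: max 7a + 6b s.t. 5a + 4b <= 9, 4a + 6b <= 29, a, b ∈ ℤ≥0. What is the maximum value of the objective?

The continuous relaxation peaks at (0, 2.25) with value 13.50; rounding to a feasible lattice point costs some objective.
(a,b)=(1,1): 5·1+4·1=9≤9, 4·1+6·1=10≤29, objective 13.
(a,b)=(0,2): 5·0+4·2=8≤9, 4·0+6·2=12≤29, objective 12.
Maximum is 13 at (a,b)=(1,1).

13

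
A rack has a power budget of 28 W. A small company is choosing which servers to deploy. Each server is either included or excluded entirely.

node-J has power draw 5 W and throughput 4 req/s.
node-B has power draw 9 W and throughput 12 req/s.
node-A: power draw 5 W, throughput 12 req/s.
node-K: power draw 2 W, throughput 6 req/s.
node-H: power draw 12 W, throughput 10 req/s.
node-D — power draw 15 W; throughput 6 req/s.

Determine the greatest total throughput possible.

node-B + node-A + node-K + node-H: power draw 9 + 5 + 2 + 12 = 28 ≤ 28, throughput 12 + 12 + 6 + 10 = 40.
node-B + node-A + node-H: power draw 9 + 5 + 12 = 26 ≤ 28, throughput 12 + 12 + 10 = 34.
node-J + node-B + node-A + node-K: power draw 5 + 9 + 5 + 2 = 21 ≤ 28, throughput 4 + 12 + 12 + 6 = 34.
Best is node-B, node-A, node-K, and node-H with total throughput 40.

40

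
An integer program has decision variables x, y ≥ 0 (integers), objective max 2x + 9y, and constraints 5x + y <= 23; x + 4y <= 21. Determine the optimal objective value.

The continuous relaxation peaks at (0, 5.25) with value 47.25; rounding to a feasible lattice point costs some objective.
(x,y)=(1,5): 5·1+1·5=10≤23, 1·1+4·5=21≤21, objective 47.
(x,y)=(0,5): 5·0+1·5=5≤23, 1·0+4·5=20≤21, objective 45.
Maximum is 47 at (x,y)=(1,5).

47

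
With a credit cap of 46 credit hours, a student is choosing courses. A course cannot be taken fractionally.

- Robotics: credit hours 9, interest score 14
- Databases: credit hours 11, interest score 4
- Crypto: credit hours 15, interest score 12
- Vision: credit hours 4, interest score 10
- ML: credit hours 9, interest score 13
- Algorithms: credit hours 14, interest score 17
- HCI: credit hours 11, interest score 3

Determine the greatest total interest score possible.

54

Take Robotics, Vision, ML, and Algorithms: credit hours 9 + 4 + 9 + 14 = 36 ≤ 46, interest score 14 + 10 + 13 + 17 = 54.
No other feasible combination does better.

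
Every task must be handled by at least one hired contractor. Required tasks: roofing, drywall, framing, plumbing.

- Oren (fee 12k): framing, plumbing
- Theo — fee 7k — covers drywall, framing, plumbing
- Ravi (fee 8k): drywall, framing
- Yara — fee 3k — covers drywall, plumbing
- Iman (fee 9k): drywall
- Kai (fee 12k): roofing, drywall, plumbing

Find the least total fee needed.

19

The greedy cost-per-new-task heuristic would pick Yara, Theo, and Kai for 22, but a cheaper cover exists.
Choose Theo and Kai: together they cover roofing, drywall, framing, plumbing — every task.
Total fee: 7 + 12 = 19.
No cover costs less than 19.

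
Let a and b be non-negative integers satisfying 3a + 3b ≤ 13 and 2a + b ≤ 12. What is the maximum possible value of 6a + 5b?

24

Relaxing integrality, the LP optimum is 26.00 at (a,b) = (4.33, 0), which is not an integer point.
(a,b)=(4,0) is feasible, giving 24.
(a,b)=(3,1) is feasible, giving 23.
(a,b)=(3,0) is feasible, giving 18.
The best lattice point is (4,0), giving 24.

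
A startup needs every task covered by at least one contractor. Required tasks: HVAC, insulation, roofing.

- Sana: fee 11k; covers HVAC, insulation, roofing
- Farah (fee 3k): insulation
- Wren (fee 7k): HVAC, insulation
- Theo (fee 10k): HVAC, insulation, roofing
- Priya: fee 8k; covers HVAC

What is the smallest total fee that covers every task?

The greedy cost-per-new-task heuristic would pick Farah and Theo for 13, but a cheaper cover exists.
Theo alone covers HVAC, insulation, roofing — every task.
Total fee: 10.
No cover costs less than 10.

10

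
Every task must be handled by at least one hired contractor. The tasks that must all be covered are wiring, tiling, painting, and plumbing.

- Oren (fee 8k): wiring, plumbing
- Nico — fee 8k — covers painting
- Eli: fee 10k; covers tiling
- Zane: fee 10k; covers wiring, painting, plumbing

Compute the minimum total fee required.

20

Choose Eli and Zane: together they cover wiring, tiling, painting, plumbing — every task.
Total fee: 10 + 10 = 20.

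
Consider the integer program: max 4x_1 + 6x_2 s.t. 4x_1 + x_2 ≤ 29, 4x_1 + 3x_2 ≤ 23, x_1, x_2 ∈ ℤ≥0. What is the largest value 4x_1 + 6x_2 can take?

42

(x_1,x_2)=(0,7): 4·0+1·7=7≤29, 4·0+3·7=21≤23, objective 42.
(x_1,x_2)=(1,6): 4·1+1·6=10≤29, 4·1+3·6=22≤23, objective 40.
No feasible integer point exceeds 42.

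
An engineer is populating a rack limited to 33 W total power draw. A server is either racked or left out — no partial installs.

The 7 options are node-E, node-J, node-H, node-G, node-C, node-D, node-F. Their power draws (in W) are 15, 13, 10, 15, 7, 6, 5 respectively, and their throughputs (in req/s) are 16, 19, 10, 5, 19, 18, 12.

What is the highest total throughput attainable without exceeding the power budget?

68

Take node-J, node-C, node-D, and node-F: power draw 13 + 7 + 6 + 5 = 31 ≤ 33, throughput 19 + 19 + 18 + 12 = 68.
No other feasible combination does better.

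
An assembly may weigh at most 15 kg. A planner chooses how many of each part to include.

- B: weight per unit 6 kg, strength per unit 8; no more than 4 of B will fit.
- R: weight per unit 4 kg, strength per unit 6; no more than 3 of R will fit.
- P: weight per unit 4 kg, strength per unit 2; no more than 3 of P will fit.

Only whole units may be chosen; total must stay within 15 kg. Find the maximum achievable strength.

R has the best ratio (6/4); taking only R gives at most 3×6 = 18 (stopped by the weight limit).
Mixing does better — 1×B and 2×R: weight 14 ≤ 15, strength 1·8 + 2·6 = 20.

20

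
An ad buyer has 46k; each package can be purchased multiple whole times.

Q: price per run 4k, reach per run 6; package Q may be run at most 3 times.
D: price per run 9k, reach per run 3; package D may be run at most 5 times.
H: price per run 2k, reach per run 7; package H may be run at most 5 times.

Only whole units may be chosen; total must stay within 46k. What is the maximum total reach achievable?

3×Q, 2×D, and 5×H: price 40 ≤ 46, reach 3·6 + 2·3 + 5·7 = 59.
2×Q, 3×D, and 5×H: price 45 ≤ 46, reach 2·6 + 3·3 + 5·7 = 56.
Best is 59.

59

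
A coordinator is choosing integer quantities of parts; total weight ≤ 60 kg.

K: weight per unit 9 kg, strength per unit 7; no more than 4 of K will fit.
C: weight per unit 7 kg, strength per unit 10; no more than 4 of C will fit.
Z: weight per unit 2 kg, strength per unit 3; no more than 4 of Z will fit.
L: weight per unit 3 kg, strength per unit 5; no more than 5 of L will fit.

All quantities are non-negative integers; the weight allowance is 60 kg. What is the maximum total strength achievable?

L has the best ratio (5/3); taking only L gives at most 5×5 = 25 (stopped by the supply cap of 5).
Mixing does better — 1×K, 4×C, 4×Z, and 5×L: weight 60 ≤ 60, strength 1·7 + 4·10 + 4·3 + 5·5 = 84.

84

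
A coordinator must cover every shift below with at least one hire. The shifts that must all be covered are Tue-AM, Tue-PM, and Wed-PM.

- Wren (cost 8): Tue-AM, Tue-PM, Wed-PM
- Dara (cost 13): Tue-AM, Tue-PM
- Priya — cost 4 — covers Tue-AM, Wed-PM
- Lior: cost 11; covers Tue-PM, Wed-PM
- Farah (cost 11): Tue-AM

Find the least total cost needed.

8

The greedy cost-per-new-shift heuristic would pick Priya and Wren for 12, but a cheaper cover exists.
Wren alone covers Tue-AM, Tue-PM, Wed-PM — every shift.
Total cost: 8.
No cover costs less than 8.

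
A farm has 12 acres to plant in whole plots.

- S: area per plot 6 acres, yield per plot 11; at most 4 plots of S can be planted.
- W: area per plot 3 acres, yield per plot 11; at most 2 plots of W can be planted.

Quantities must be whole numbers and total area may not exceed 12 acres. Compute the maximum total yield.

33

Take 1×S and 2×W: area 12 ≤ 12, yield 1·11 + 2·11 = 33.
W has the best ratio (11/3) and is taken to its limit of 2; remaining capacity is filled optimally with the others.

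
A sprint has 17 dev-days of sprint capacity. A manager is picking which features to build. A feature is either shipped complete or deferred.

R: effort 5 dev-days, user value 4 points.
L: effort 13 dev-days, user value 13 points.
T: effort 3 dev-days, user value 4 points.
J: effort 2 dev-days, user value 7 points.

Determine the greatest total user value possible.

Allowing fractional choices, the relaxed optimum would be about 23.0, but features are indivisible.
L + J: effort 13 + 2 = 15 ≤ 17, user value 13 + 7 = 20.
L + T: effort 13 + 3 = 16 ≤ 17, user value 13 + 4 = 17.
Best is L and J with total user value 20.

20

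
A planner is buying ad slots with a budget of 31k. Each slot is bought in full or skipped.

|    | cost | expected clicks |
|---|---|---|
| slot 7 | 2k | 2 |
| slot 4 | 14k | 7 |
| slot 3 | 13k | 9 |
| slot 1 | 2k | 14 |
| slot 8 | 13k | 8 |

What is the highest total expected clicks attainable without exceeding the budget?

This is a 0-1 knapsack instance.
Allowing fractional choices, the relaxed optimum would be about 33.5, but ad slots are indivisible.
slot 7 + slot 4 + slot 3 + slot 1: cost 2 + 14 + 13 + 2 = 31 ≤ 31, expected clicks 2 + 7 + 9 + 14 = 32.
slot 3 + slot 1 + slot 8: cost 13 + 2 + 13 = 28 ≤ 31, expected clicks 9 + 14 + 8 = 31.
slot 7 + slot 3 + slot 1 + slot 8: cost 2 + 13 + 2 + 13 = 30 ≤ 31, expected clicks 2 + 9 + 14 + 8 = 33.
Best is slot 7, slot 3, slot 1, and slot 8 with total expected clicks 33.

33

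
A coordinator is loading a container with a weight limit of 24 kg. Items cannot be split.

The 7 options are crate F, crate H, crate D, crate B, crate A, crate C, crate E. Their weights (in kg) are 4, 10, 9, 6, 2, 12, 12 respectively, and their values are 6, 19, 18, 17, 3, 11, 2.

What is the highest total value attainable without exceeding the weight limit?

45

crate F + crate H + crate D: weight 4 + 10 + 9 = 23 ≤ 24, value 6 + 19 + 18 = 43.
crate F + crate H + crate B + crate A: weight 4 + 10 + 6 + 2 = 22 ≤ 24, value 6 + 19 + 17 + 3 = 45.
crate F + crate D + crate B + crate A: weight 4 + 9 + 6 + 2 = 21 ≤ 24, value 6 + 18 + 17 + 3 = 44.
Best is crate F, crate H, crate B, and crate A with total value 45.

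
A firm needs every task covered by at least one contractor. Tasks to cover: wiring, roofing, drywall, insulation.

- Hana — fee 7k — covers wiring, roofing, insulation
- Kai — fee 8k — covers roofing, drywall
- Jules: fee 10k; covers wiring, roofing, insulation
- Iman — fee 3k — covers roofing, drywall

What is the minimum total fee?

Choose Hana and Iman: together they cover wiring, roofing, drywall, insulation — every task.
Total fee: 7 + 3 = 10.
No cover costs less than 10.

10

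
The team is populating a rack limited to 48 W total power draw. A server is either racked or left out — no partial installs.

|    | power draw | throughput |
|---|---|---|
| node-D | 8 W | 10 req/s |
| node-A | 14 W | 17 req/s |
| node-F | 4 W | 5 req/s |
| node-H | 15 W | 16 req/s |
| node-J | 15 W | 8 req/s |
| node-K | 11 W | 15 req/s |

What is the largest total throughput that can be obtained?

Take node-D, node-A, node-H, and node-K: power draw 8 + 14 + 15 + 11 = 48 ≤ 48, throughput 10 + 17 + 16 + 15 = 58.
No other feasible combination does better.

58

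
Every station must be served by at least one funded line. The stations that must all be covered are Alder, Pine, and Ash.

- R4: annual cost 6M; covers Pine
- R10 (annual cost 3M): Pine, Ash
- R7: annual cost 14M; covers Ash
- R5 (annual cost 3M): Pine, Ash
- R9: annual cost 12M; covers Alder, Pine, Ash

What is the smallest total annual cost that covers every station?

R9 alone covers Alder, Pine, Ash — every station.
Total annual cost: 12.

12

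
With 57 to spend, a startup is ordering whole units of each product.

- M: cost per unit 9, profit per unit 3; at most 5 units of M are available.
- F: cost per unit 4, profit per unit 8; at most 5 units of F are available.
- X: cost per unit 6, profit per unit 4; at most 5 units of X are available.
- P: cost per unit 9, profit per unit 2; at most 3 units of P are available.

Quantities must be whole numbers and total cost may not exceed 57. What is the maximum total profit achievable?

60

Take 5×F and 5×X: cost 50 ≤ 57, profit 5·8 + 5·4 = 60.
F has the best ratio (8/4) and is taken to its limit of 5; remaining capacity is filled optimally with the others.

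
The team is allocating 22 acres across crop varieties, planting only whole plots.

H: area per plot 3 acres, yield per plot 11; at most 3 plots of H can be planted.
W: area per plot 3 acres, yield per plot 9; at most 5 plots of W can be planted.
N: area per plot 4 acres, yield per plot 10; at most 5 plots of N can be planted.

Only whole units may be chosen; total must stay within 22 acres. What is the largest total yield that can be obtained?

This is a bounded integer knapsack.
H has the best ratio (11/3); taking only H gives at most 3×11 = 33 (stopped by the supply cap of 3).
Mixing does better — 3×H, 3×W, and 1×N: area 22 ≤ 22, yield 3·11 + 3·9 + 1·10 = 70.

70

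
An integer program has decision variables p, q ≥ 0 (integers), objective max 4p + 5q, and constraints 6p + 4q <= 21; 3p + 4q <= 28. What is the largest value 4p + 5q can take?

25

The continuous relaxation peaks at (0, 5.25) with value 26.25; rounding to a feasible lattice point costs some objective.
(p,q)=(0,5): 6·0+4·5=20≤21, 3·0+4·5=20≤28, objective 25.
(p,q)=(0,4): 6·0+4·4=16≤21, 3·0+4·4=16≤28, objective 20.
No feasible integer point exceeds 25.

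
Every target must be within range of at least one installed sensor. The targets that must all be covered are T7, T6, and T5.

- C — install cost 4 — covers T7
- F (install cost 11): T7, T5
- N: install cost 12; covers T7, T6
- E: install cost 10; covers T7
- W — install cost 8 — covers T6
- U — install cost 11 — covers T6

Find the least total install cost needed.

19

The greedy cost-per-new-target heuristic would pick C, W, and F for 23, but a cheaper cover exists.
Choose F and W: together they cover T7, T6, T5 — every target.
Total install cost: 11 + 8 = 19.
No cover costs less than 19.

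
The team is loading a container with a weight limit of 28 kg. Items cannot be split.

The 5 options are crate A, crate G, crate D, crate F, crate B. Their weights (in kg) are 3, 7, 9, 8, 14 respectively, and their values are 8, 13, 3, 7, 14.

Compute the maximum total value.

35

This is an integer program with binary decision variables.
crate A + crate G + crate D + crate F: weight 3 + 7 + 9 + 8 = 27 ≤ 28, value 8 + 13 + 3 + 7 = 31.
crate A + crate F + crate B: weight 3 + 8 + 14 = 25 ≤ 28, value 8 + 7 + 14 = 29.
crate A + crate G + crate B: weight 3 + 7 + 14 = 24 ≤ 28, value 8 + 13 + 14 = 35.
Best is crate A, crate G, and crate B with total value 35.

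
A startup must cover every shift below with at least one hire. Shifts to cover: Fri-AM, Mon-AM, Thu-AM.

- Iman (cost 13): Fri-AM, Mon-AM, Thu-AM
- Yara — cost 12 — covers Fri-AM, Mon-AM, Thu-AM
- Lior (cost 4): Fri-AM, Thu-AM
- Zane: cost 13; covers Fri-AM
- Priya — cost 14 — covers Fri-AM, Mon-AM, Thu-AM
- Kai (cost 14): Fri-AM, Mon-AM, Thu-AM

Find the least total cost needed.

12

Yara alone covers Fri-AM, Mon-AM, Thu-AM — every shift.
Total cost: 12.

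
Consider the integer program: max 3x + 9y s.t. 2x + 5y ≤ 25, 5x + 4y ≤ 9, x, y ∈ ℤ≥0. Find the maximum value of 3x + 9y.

18

(x,y)=(0,2): 2·0+5·2=10≤25, 5·0+4·2=8≤9, objective 18.
(x,y)=(1,1): 2·1+5·1=7≤25, 5·1+4·1=9≤9, objective 12.
(x,y)=(0,1): 2·0+5·1=5≤25, 5·0+4·1=4≤9, objective 9.
Maximum is 18 at (x,y)=(0,2).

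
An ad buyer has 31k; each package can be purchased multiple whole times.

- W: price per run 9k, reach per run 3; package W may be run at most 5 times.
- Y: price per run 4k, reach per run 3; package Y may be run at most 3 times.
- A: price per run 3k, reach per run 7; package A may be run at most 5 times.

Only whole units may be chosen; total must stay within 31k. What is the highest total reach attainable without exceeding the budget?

2×Y and 5×A: price 23 ≤ 31, reach 2·3 + 5·7 = 41.
3×Y and 5×A: price 27 ≤ 31, reach 3·3 + 5·7 = 44.
Best is 44.

44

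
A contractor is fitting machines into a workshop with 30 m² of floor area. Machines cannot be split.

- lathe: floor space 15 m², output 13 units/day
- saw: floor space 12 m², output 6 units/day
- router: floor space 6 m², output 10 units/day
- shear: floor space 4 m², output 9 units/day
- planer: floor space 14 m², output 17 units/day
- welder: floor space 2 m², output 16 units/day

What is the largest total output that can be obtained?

52

lathe + router + shear + welder: floor space 15 + 6 + 4 + 2 = 27 ≤ 30, output 13 + 10 + 9 + 16 = 48.
router + planer + welder: floor space 6 + 14 + 2 = 22 ≤ 30, output 10 + 17 + 16 = 43.
router + shear + planer + welder: floor space 6 + 4 + 14 + 2 = 26 ≤ 30, output 10 + 9 + 17 + 16 = 52.
Best is router, shear, planer, and welder with total output 52.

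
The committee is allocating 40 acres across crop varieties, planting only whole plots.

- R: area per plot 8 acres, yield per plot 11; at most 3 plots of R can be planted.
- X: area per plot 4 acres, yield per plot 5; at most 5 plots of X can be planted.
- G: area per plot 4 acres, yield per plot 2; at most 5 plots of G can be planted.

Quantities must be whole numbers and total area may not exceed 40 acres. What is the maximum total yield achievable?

3×R, 3×X, and 1×G: area 40 ≤ 40, yield 3·11 + 3·5 + 1·2 = 50.
3×R and 4×X: area 40 ≤ 40, yield 3·11 + 4·5 = 53.
Best is 53.

53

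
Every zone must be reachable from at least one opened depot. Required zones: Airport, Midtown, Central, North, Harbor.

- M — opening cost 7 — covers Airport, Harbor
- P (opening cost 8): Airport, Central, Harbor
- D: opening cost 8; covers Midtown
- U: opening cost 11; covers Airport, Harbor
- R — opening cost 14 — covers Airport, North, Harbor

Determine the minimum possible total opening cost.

30

This is an integer covering problem.
Choose P, D, and R: together they cover Airport, Midtown, Central, North, Harbor — every zone.
Total opening cost: 8 + 8 + 14 = 30.
No cover costs less than 30.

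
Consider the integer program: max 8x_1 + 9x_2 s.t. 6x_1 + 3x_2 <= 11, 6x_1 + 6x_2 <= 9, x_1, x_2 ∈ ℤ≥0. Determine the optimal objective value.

(x_1,x_2)=(0,1) is feasible, giving 9.
(x_1,x_2)=(1,0) is feasible, giving 8.
(x_1,x_2)=(0,0) is feasible, giving 0.
Maximum is 9 at (x_1,x_2)=(0,1).

9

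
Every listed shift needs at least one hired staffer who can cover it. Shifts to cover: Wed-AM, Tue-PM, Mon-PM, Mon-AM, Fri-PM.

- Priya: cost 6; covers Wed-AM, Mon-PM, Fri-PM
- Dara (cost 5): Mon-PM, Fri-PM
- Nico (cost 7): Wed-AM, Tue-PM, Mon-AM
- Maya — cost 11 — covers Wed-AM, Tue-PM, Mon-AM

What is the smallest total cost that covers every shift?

The greedy cost-per-new-shift heuristic would pick Priya and Nico for 13, but a cheaper cover exists.
Choose Dara and Nico: together they cover Wed-AM, Tue-PM, Mon-PM, Mon-AM, Fri-PM — every shift.
Total cost: 5 + 7 = 12.
No cover costs less than 12.

12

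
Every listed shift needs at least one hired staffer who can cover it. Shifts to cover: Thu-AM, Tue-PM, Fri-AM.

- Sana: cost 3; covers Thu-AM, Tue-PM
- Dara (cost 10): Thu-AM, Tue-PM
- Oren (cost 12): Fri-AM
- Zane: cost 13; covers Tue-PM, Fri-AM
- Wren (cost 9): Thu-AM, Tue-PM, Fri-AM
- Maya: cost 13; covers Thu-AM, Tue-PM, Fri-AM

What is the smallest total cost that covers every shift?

9

The greedy cost-per-new-shift heuristic would pick Sana and Wren for 12, but a cheaper cover exists.
Wren alone covers Thu-AM, Tue-PM, Fri-AM — every shift.
Total cost: 9.
No cover costs less than 9.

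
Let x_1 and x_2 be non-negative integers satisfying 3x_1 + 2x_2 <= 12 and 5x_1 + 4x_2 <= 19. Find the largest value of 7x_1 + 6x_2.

27

(x_1,x_2)=(3,1) is feasible, giving 27.
(x_1,x_2)=(2,2) is feasible, giving 26.
No feasible integer point exceeds 27.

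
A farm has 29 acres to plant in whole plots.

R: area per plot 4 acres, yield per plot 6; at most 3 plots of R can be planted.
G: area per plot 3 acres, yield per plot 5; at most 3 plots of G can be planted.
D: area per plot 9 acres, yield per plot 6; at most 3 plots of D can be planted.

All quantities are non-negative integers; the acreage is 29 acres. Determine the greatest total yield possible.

This is a bounded integer knapsack.
G has the best ratio (5/3); taking only G gives at most 3×5 = 15 (stopped by the supply cap of 3).
Mixing does better — 3×R, 2×G, and 1×D: area 27 ≤ 29, yield 3·6 + 2·5 + 1·6 = 34.

34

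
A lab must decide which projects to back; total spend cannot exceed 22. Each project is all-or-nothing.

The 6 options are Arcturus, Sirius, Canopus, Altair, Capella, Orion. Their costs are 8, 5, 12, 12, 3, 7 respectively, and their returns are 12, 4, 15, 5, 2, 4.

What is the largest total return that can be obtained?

Allowing fractional choices, the relaxed optimum would be about 28.6, but projects are indivisible.
Canopus + Capella + Orion: cost 12 + 3 + 7 = 22 ≤ 22, return 15 + 2 + 4 = 21.
Arcturus + Canopus: cost 8 + 12 = 20 ≤ 22, return 12 + 15 = 27.
Sirius + Canopus + Capella: cost 5 + 12 + 3 = 20 ≤ 22, return 4 + 15 + 2 = 21.
Best is Arcturus and Canopus with total return 27.

27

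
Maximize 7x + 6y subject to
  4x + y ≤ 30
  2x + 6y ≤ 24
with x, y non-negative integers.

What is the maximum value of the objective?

Relaxing integrality, the LP optimum is 59.45 at (x,y) = (7.09, 1.64), which is not an integer point.
(x,y)=(7,1): 4·7+1·1=29≤30, 2·7+6·1=20≤24, objective 55.
(x,y)=(6,2): 4·6+1·2=26≤30, 2·6+6·2=24≤24, objective 54.
(x,y)=(7,0): 4·7+1·0=28≤30, 2·7+6·0=14≤24, objective 49.
Maximum is 55 at (x,y)=(7,1).

55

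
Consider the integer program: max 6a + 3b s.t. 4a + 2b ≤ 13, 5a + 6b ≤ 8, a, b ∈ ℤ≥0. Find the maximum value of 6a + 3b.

6

Relaxing integrality, the LP optimum is 9.60 at (a,b) = (1.6, 0), which is not an integer point.
(a,b)=(1,0) is feasible, giving 6.
(a,b)=(0,1) is feasible, giving 3.
(a,b)=(0,0) is feasible, giving 0.
No feasible integer point exceeds 6.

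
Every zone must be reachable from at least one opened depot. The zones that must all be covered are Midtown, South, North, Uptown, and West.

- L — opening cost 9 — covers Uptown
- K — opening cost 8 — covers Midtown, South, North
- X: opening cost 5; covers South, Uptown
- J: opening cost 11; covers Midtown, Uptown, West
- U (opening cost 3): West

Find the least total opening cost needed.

Choose K, X, and U: together they cover Midtown, South, North, Uptown, West — every zone.
Total opening cost: 8 + 5 + 3 = 16.
No cover costs less than 16.

16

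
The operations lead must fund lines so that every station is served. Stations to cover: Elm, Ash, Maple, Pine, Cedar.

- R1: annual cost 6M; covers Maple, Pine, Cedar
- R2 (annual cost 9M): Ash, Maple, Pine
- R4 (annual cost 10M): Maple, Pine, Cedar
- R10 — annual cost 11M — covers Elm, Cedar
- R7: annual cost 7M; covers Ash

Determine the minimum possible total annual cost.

20

Choose R2 and R10: together they cover Elm, Ash, Maple, Pine, Cedar — every station.
Total annual cost: 9 + 11 = 20.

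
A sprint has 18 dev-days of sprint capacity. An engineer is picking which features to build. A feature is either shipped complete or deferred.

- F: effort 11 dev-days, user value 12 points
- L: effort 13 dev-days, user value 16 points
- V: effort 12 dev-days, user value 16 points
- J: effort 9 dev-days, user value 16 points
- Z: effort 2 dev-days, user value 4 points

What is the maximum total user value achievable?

Take J and Z: effort 9 + 2 = 11 ≤ 18, user value 16 + 4 = 20.
No feasible combination exceeds this.

20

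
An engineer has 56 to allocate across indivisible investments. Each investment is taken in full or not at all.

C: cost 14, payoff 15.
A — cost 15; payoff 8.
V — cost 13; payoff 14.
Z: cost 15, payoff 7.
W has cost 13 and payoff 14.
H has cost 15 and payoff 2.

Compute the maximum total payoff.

51

Take C, A, V, and W: cost 14 + 15 + 13 + 13 = 55 ≤ 56, payoff 15 + 8 + 14 + 14 = 51.
No other feasible combination does better.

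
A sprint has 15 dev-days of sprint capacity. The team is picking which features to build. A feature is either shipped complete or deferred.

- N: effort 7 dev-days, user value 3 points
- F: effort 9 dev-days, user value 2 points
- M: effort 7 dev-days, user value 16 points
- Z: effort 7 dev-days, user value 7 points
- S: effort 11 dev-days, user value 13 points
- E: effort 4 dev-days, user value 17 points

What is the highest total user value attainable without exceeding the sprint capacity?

M + E: effort 7 + 4 = 11 ≤ 15, user value 16 + 17 = 33.
Z + E: effort 7 + 4 = 11 ≤ 15, user value 7 + 17 = 24.
S + E: effort 11 + 4 = 15 ≤ 15, user value 13 + 17 = 30.
Best is M and E with total user value 33.

33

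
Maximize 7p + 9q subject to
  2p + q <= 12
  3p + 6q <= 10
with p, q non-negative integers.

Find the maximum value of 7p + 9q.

21

The continuous relaxation peaks at (3.33, 0) with value 23.33; rounding to a feasible lattice point costs some objective.
(p,q)=(3,0): 2·3+1·0=6≤12, 3·3+6·0=9≤10, objective 21.
(p,q)=(2,0): 2·2+1·0=4≤12, 3·2+6·0=6≤10, objective 14.
Maximum is 21 at (p,q)=(3,0).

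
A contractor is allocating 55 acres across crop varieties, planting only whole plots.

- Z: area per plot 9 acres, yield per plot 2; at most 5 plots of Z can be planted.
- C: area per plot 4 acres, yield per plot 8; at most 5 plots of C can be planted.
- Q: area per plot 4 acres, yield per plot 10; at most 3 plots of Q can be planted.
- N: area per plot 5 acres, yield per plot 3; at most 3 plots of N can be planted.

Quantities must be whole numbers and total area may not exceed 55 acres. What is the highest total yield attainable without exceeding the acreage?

Take 5×C, 3×Q, and 3×N: area 47 ≤ 55, yield 5·8 + 3·10 + 3·3 = 79.
Q has the best ratio (10/4) and is taken to its limit of 3; remaining capacity is filled optimally with the others.

79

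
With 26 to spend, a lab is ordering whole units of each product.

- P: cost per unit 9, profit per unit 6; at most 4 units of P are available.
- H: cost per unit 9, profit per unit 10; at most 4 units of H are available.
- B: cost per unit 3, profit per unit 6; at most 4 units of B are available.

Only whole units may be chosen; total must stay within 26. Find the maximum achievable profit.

34

This is a bounded integer knapsack.
Take 1×H and 4×B: cost 21 ≤ 26, profit 1·10 + 4·6 = 34.
B has the best ratio (6/3) and is taken to its limit of 4; remaining capacity is filled optimally with the others.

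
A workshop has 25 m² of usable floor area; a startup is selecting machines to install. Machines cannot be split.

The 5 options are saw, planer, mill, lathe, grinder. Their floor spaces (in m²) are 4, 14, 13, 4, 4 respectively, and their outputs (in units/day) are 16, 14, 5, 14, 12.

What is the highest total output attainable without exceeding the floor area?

Take saw, mill, lathe, and grinder: floor space 4 + 13 + 4 + 4 = 25 ≤ 25, output 16 + 5 + 14 + 12 = 47.
No other feasible combination does better.

47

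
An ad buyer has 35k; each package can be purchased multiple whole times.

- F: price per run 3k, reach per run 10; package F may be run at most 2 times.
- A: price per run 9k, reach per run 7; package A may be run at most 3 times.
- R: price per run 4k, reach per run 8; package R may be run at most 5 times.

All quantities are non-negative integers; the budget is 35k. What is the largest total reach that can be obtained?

2×F, 1×A, and 5×R: price 35 ≤ 35, reach 2·10 + 1·7 + 5·8 = 67.
2×F and 5×R: price 26 ≤ 35, reach 2·10 + 5·8 = 60.
Best is 67.

67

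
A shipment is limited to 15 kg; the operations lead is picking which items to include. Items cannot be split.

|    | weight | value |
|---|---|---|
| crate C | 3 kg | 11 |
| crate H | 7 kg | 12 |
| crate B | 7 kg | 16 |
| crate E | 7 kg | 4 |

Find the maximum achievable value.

Take crate H and crate B: weight 7 + 7 = 14 ≤ 15, value 12 + 16 = 28.
No other feasible combination does better.

28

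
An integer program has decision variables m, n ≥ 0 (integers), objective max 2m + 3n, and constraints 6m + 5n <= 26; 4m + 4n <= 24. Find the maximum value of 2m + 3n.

15

(m,n)=(0,5) is feasible, giving 15.
(m,n)=(1,4) is feasible, giving 14.
(m,n)=(0,4) is feasible, giving 12.
Maximum is 15 at (m,n)=(0,5).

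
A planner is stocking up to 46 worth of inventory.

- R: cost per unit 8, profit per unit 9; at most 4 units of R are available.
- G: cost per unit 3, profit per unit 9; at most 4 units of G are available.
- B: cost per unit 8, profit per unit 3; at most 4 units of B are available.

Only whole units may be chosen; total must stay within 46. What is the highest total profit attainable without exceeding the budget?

4×R and 4×G: cost 44 ≤ 46, profit 4·9 + 4·9 = 72.
3×R, 4×G, and 1×B: cost 44 ≤ 46, profit 3·9 + 4·9 + 1·3 = 66.
Best is 72.

72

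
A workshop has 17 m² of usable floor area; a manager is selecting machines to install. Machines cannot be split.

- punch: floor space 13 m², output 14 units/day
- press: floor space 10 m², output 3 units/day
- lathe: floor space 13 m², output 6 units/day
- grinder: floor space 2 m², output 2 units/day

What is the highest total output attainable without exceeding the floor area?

16

Allowing fractional choices, the relaxed optimum would be about 16.9, but machines are indivisible.
punch: floor space 13 ≤ 17, output 14.
punch + grinder: floor space 13 + 2 = 15 ≤ 17, output 14 + 2 = 16.
lathe + grinder: floor space 13 + 2 = 15 ≤ 17, output 6 + 2 = 8.
Best is punch and grinder with total output 16.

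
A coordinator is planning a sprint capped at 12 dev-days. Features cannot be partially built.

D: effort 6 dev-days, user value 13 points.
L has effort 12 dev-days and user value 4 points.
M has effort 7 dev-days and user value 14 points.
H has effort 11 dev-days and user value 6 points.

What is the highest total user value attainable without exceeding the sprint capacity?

14

Allowing fractional choices, the relaxed optimum would be about 25.0, but features are indivisible.
H: effort 11 ≤ 12, user value 6.
M: effort 7 ≤ 12, user value 14.
D: effort 6 ≤ 12, user value 13.
Best is M with total user value 14.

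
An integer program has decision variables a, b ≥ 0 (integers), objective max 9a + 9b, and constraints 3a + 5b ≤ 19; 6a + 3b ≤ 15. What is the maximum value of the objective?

36

(a,b)=(1,3): 3·1+5·3=18≤19, 6·1+3·3=15≤15, objective 36.
(a,b)=(1,2): 3·1+5·2=13≤19, 6·1+3·2=12≤15, objective 27.
No feasible integer point exceeds 36.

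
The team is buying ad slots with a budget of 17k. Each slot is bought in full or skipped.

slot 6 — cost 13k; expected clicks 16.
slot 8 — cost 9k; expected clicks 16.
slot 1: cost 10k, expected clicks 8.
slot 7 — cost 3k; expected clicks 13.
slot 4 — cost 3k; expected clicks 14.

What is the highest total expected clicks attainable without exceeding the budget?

Treat it as a binary knapsack problem.
slot 8 + slot 4: cost 9 + 3 = 12 ≤ 17, expected clicks 16 + 14 = 30.
slot 8 + slot 7 + slot 4: cost 9 + 3 + 3 = 15 ≤ 17, expected clicks 16 + 13 + 14 = 43.
slot 1 + slot 7 + slot 4: cost 10 + 3 + 3 = 16 ≤ 17, expected clicks 8 + 13 + 14 = 35.
Best is slot 8, slot 7, and slot 4 with total expected clicks 43.

43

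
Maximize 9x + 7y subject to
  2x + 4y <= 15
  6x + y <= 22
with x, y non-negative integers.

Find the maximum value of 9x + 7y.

Relaxing integrality, the LP optimum is 44.50 at (x,y) = (3.32, 2.09), which is not an integer point.
(x,y)=(3,2): 2·3+4·2=14≤15, 6·3+1·2=20≤22, objective 41.
(x,y)=(3,1): 2·3+4·1=10≤15, 6·3+1·1=19≤22, objective 34.
(x,y)=(2,2): 2·2+4·2=12≤15, 6·2+1·2=14≤22, objective 32.
The best lattice point is (3,2), giving 41.

41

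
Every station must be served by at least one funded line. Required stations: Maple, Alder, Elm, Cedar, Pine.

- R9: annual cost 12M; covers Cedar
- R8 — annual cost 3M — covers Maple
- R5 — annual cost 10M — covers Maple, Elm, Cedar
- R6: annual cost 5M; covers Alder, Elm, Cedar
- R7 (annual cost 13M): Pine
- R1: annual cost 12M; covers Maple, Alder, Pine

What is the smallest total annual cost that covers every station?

17

This is an integer covering problem.
The greedy cost-per-new-station heuristic would pick R6, R8, and R1 for 20, but a cheaper cover exists.
Choose R6 and R1: together they cover Maple, Alder, Elm, Cedar, Pine — every station.
Total annual cost: 5 + 12 = 17.
No cover costs less than 17.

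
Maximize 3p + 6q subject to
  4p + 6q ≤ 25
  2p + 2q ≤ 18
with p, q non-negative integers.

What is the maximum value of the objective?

(p,q)=(0,4) is feasible, giving 24.
(p,q)=(1,3) is feasible, giving 21.
The best lattice point is (0,4), giving 24.

24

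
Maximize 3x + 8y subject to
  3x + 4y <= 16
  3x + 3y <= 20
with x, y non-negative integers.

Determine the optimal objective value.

(x,y)=(0,4) is feasible, giving 32.
(x,y)=(1,3) is feasible, giving 27.
(x,y)=(0,3) is feasible, giving 24.
The best lattice point is (0,4), giving 32.

32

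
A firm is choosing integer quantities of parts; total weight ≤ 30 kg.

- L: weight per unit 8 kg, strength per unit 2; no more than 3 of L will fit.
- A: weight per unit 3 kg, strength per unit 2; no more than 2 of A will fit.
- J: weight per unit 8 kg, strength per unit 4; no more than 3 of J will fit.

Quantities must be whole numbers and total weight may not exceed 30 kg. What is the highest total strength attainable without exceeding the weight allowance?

16

This is a bounded integer knapsack.
1×A and 3×J: weight 27 ≤ 30, strength 1·2 + 3·4 = 14.
2×A and 3×J: weight 30 ≤ 30, strength 2·2 + 3·4 = 16.
Best is 16.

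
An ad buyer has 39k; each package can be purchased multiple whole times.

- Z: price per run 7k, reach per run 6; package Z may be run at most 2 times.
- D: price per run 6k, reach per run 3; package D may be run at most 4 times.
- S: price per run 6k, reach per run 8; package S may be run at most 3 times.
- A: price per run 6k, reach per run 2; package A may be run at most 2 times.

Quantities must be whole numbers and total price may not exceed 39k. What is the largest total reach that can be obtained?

Take 2×Z, 1×D, and 3×S: price 38 ≤ 39, reach 2·6 + 1·3 + 3·8 = 39.
S has the best ratio (8/6) and is taken to its limit of 3; remaining capacity is filled optimally with the others.

39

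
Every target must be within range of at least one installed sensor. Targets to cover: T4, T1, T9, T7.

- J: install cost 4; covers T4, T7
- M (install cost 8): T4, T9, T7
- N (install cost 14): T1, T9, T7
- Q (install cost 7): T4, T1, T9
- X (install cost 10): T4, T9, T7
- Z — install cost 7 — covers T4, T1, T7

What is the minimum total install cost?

11

This is an integer covering problem.
Choose J and Q: together they cover T4, T1, T9, T7 — every target.
Total install cost: 4 + 7 = 11.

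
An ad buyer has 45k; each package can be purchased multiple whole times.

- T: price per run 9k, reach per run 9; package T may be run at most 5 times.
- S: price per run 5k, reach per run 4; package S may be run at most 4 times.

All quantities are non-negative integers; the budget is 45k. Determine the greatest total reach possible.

Take 5×T: price 45 ≤ 45, reach 5·9 = 45.
T has the best ratio (9/9) and is taken to its limit of 5; remaining capacity is filled optimally with the others.

45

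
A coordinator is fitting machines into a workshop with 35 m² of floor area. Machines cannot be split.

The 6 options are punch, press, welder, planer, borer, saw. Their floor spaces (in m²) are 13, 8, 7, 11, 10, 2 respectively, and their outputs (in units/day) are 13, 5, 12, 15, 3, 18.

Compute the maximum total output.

58

punch + welder + planer + saw: floor space 13 + 7 + 11 + 2 = 33 ≤ 35, output 13 + 12 + 15 + 18 = 58.
punch + press + planer + saw: floor space 13 + 8 + 11 + 2 = 34 ≤ 35, output 13 + 5 + 15 + 18 = 51.
Best is punch, welder, planer, and saw with total output 58.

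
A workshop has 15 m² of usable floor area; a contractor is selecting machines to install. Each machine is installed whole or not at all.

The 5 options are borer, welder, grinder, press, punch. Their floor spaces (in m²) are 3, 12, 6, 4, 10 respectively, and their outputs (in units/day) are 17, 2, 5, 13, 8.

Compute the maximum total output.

35

borer + press: floor space 3 + 4 = 7 ≤ 15, output 17 + 13 = 30.
borer + grinder + press: floor space 3 + 6 + 4 = 13 ≤ 15, output 17 + 5 + 13 = 35.
Best is borer, grinder, and press with total output 35.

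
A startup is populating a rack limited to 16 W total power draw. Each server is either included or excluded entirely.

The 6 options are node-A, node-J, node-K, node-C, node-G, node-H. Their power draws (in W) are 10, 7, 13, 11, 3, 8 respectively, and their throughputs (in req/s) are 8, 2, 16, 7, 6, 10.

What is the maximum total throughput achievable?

node-K: power draw 13 ≤ 16, throughput 16.
node-K + node-G: power draw 13 + 3 = 16 ≤ 16, throughput 16 + 6 = 22.
node-G + node-H: power draw 3 + 8 = 11 ≤ 16, throughput 6 + 10 = 16.
Best is node-K and node-G with total throughput 22.

22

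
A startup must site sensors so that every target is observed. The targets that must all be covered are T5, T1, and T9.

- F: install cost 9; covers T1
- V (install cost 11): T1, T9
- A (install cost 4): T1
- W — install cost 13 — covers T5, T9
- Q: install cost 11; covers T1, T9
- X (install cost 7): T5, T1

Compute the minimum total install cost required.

17

The greedy cost-per-new-target heuristic would pick X and V for 18, but a cheaper cover exists.
Choose A and W: together they cover T5, T1, T9 — every target.
Total install cost: 4 + 13 = 17.
No cover costs less than 17.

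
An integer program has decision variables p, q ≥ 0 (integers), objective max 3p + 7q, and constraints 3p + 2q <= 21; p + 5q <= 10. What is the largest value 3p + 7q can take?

22

The continuous relaxation peaks at (6.54, 0.692) with value 24.46; rounding to a feasible lattice point costs some objective.
(p,q)=(5,1): 3·5+2·1=17≤21, 1·5+5·1=10≤10, objective 22.
(p,q)=(7,0): 3·7+2·0=21≤21, 1·7+5·0=7≤10, objective 21.
(p,q)=(4,1): 3·4+2·1=14≤21, 1·4+5·1=9≤10, objective 19.
(p,q)=(6,0): 3·6+2·0=18≤21, 1·6+5·0=6≤10, objective 18.
The best lattice point is (5,1), giving 22.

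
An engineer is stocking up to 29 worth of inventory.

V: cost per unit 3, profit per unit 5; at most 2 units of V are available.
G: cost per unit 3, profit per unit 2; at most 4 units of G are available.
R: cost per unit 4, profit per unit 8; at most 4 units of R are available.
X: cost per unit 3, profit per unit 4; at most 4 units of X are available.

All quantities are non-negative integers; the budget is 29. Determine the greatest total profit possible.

R has the best ratio (8/4); taking only R gives at most 4×8 = 32 (stopped by the supply cap of 4).
Mixing does better — 2×V, 4×R, and 2×X: cost 28 ≤ 29, profit 2·5 + 4·8 + 2·4 = 50.

50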